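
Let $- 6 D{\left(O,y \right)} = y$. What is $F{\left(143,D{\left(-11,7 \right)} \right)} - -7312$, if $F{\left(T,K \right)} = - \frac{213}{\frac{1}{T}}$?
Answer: $-23147$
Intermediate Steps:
$D{\left(O,y \right)} = - \frac{y}{6}$
$F{\left(T,K \right)} = - 213 T$
$F{\left(143,D{\left(-11,7 \right)} \right)} - -7312 = \left(-213\right) 143 - -7312 = -30459 + 7312 = -23147$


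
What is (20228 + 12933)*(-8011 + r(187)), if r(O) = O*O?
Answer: 893954238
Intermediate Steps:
r(O) = O**2
(20228 + 12933)*(-8011 + r(187)) = (20228 + 12933)*(-8011 + 187**2) = 33161*(-8011 + 34969) = 33161*26958 = 893954238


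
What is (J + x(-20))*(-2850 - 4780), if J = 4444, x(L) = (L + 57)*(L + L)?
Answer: -22615320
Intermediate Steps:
x(L) = 2*L*(57 + L) (x(L) = (57 + L)*(2*L) = 2*L*(57 + L))
(J + x(-20))*(-2850 - 4780) = (4444 + 2*(-20)*(57 - 20))*(-2850 - 4780) = (4444 + 2*(-20)*37)*(-7630) = (4444 - 1480)*(-7630) = 2964*(-7630) = -22615320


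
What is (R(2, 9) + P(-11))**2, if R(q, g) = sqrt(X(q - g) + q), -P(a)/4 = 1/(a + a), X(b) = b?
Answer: -601/121 + 4*I*sqrt(5)/11 ≈ -4.9669 + 0.81312*I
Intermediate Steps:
P(a) = -2/a (P(a) = -4/(a + a) = -4*1/(2*a) = -2/a)
R(q, g) = sqrt(-g + 2*q) (R(q, g) = sqrt((q - g) + q) = sqrt(-g + 2*q))
(R(2, 9) + P(-11))**2 = (sqrt(-1*9 + 2*2) - 2/(-11))**2 = (sqrt(-9 + 4) - 2*(-1/11))**2 = (sqrt(-5) + 2/11)**2 = (I*sqrt(5) + 2/11)**2 = (2/11 + I*sqrt(5))**2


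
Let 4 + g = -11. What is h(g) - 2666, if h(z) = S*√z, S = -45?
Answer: -2666 - 45*I*√15 ≈ -2666.0 - 174.28*I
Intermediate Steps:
g = -15 (g = -4 - 11 = -15)
h(z) = -45*√z
h(g) - 2666 = -45*I*√15 - 2666 = -2666 - 45*I*√15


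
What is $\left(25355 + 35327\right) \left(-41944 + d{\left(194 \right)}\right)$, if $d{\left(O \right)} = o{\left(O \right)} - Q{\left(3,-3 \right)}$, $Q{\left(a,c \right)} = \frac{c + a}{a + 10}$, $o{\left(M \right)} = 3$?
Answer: $-2545063762$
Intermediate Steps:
$Q{\left(a,c \right)} = \frac{a + c}{10 + a}$
$d{\left(O \right)} = 3$ ($d{\left(O \right)} = 3 - \frac{3 - 3}{10 + 3} = 3 - \frac{1}{13} \cdot 0 = 3 - 0 = 3 + 0 = 3$)
$\left(25355 + 35327\right) \left(-41944 + d{\left(194 \right)}\right) = \left(25355 + 35327\right) \left(-41944 + 3\right) = 60682 \left(-41941\right) = -2545063762$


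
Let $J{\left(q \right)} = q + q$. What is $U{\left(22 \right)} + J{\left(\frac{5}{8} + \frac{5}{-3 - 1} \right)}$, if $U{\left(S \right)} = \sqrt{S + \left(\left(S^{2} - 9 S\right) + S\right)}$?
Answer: $- \frac{5}{4} + \sqrt{330} \approx 16.916$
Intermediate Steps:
$J{\left(q \right)} = 2 q$
$U{\left(S \right)} = \sqrt{S^{2} - 7 S}$ ($U{\left(S \right)} = \sqrt{S + \left(S^{2} - 8 S\right)} = \sqrt{S^{2} - 7 S}$)
$U{\left(22 \right)} + J{\left(\frac{5}{8} + \frac{5}{-3 - 1} \right)} = \sqrt{22 \left(-7 + 22\right)} + 2 \left(\frac{5}{8} + \frac{5}{-3 - 1}\right) = \sqrt{22 \cdot 15} + 2 \left(5 \cdot \frac{1}{8} + \frac{5}{-4}\right) = \sqrt{330} + 2 \left(\frac{5}{8} + 5 \left(- \frac{1}{4}\right)\right) = \sqrt{330} + 2 \left(\frac{5}{8} - \frac{5}{4}\right) = \sqrt{330} + 2 \left(- \frac{5}{8}\right) = \sqrt{330} - \frac{5}{4} = - \frac{5}{4} + \sqrt{330}$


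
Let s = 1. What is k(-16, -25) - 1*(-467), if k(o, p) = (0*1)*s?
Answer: 467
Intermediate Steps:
k(o, p) = 0 (k(o, p) = (0*1)*1 = 0*1 = 0)
k(-16, -25) - 1*(-467) = 0 - 1*(-467) = 0 + 467 = 467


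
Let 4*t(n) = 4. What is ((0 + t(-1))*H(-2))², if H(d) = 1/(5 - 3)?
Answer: ¼ ≈ 0.25000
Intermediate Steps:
t(n) = 1 (t(n) = (¼)*4 = 1)
H(d) = ½ (H(d) = 1/2 = ½)
((0 + t(-1))*H(-2))² = ((0 + 1)*(½))² = (1*(½))² = (½)² = ¼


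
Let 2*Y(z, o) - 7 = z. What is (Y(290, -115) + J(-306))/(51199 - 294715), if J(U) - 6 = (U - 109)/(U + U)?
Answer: -13567/21290256 ≈ -0.00063724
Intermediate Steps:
Y(z, o) = 7/2 + z/2
J(U) = 6 + (-109 + U)/(2*U) (J(U) = 6 + (U - 109)/(U + U) = 6 + (-109 + U)/((2*U)) = 6 + (-109 + U)*(1/(2*U)) = 6 + (-109 + U)/(2*U))
(Y(290, -115) + J(-306))/(51199 - 294715) = ((7/2 + (½)*290) + (½)*(-109 + 13*(-306))/(-306))/(51199 - 294715) = ((7/2 + 145) + (½)*(-1/306)*(-109 - 3978))/(-243516) = (297/2 + (½)*(-1/306)*(-4087))*(-1/243516) = (297/2 + 4087/612)*(-1/243516) = (94969/612)*(-1/243516) = -13567/21290256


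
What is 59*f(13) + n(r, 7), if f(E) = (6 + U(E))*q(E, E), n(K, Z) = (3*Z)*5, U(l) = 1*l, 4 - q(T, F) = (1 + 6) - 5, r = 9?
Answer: 2347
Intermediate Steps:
q(T, F) = 2 (q(T, F) = 4 - ((1 + 6) - 5) = 4 - (7 - 5) = 4 - 1*2 = 4 - 2 = 2)
U(l) = l
n(K, Z) = 15*Z
f(E) = 12 + 2*E (f(E) = (6 + E)*2 = 12 + 2*E)
59*f(13) + n(r, 7) = 59*(12 + 2*13) + 15*7 = 59*(12 + 26) + 105 = 59*38 + 105 = 2242 + 105 = 2347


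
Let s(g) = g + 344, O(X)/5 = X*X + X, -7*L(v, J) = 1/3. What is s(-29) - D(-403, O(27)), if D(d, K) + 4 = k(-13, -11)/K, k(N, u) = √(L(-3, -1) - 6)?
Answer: 319 - I*√2667/79380 ≈ 319.0 - 0.00065058*I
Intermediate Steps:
L(v, J) = -1/21 (L(v, J) = -⅐/3 = -⅐*⅓ = -1/21)
O(X) = 5*X + 5*X² (O(X) = 5*(X*X + X) = 5*(X² + X) = 5*(X + X²) = 5*X + 5*X²)
k(N, u) = I*√2667/21 (k(N, u) = √(-1/21 - 6) = √(-127/21) = I*√2667/21)
D(d, K) = -4 + I*√2667/(21*K) (D(d, K) = -4 + (I*√2667/21)/K = -4 + I*√2667/(21*K))
s(g) = 344 + g
s(-29) - D(-403, O(27)) = (344 - 29) - (-4 + I*√2667/(21*((5*27*(1 + 27))))) = 315 - (-4 + I*√2667/(21*((5*27*28)))) = 315 - (-4 + (1/21)*I*√2667/3780) = 315 - (-4 + (1/21)*I*√2667*(1/3780)) = 315 - (-4 + I*√2667/79380) = 315 + (4 - I*√2667/79380) = 319 - I*√2667/79380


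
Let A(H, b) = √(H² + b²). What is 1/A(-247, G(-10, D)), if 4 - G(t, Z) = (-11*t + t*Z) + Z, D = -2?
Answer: √76385/76385 ≈ 0.0036182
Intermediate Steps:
G(t, Z) = 4 - Z + 11*t - Z*t (G(t, Z) = 4 - ((-11*t + t*Z) + Z) = 4 - ((-11*t + Z*t) + Z) = 4 - (Z - 11*t + Z*t) = 4 + (-Z + 11*t - Z*t) = 4 - Z + 11*t - Z*t)
1/A(-247, G(-10, D)) = 1/(√((-247)² + (4 - 1*(-2) + 11*(-10) - 1*(-2)*(-10))²)) = 1/(√(61009 + (4 + 2 - 110 - 20)²)) = 1/(√(61009 + (-124)²)) = 1/(√(61009 + 15376)) = 1/(√76385) = √76385/76385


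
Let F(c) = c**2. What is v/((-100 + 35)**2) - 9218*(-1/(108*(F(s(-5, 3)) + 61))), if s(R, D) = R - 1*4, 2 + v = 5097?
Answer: 11708297/6479460 ≈ 1.8070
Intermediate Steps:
v = 5095 (v = -2 + 5097 = 5095)
s(R, D) = -4 + R (s(R, D) = R - 4 = -4 + R)
v/((-100 + 35)**2) - 9218*(-1/(108*(F(s(-5, 3)) + 61))) = 5095/((-100 + 35)**2) - 9218*(-1/(108*((-4 - 5)**2 + 61))) = 5095/((-65)**2) - 9218*(-1/(108*((-9)**2 + 61))) = 5095/4225 - 9218*(-1/(108*(81 + 61))) = 5095*(1/4225) - 9218/(142*(-108)) = 1019/845 - 9218/(-15336) = 1019/845 - 9218*(-1/15336) = 1019/845 + 4609/7668 = 11708297/6479460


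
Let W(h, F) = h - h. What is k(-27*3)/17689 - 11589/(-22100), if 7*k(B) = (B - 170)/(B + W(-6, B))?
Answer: 116239311607/221655552300 ≈ 0.52441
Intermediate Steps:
W(h, F) = 0
k(B) = (-170 + B)/(7*B) (k(B) = ((B - 170)/(B + 0))/7 = ((-170 + B)/B)/7 = (-170 + B)/(7*B))
k(-27*3)/17689 - 11589/(-22100) = ((-170 - 27*3)/(7*((-27*3))))/17689 - 11589/(-22100) = ((⅐)*(-170 - 81)/(-81))*(1/17689) - 11589*(-1/22100) = ((⅐)*(-1/81)*(-251))*(1/17689) + 11589/22100 = (251/567)*(1/17689) + 11589/22100 = 251/10029663 + 11589/22100 = 116239311607/221655552300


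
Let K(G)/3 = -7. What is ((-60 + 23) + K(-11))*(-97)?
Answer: 5626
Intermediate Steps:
K(G) = -21 (K(G) = 3*(-7) = -21)
((-60 + 23) + K(-11))*(-97) = ((-60 + 23) - 21)*(-97) = (-37 - 21)*(-97) = -58*(-97) = 5626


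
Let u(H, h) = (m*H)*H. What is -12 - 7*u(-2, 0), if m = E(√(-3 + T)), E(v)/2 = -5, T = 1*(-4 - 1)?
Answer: 268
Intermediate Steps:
T = -5 (T = 1*(-5) = -5)
E(v) = -10 (E(v) = 2*(-5) = -10)
m = -10
u(H, h) = -10*H² (u(H, h) = (-10*H)*H = -10*H²)
-12 - 7*u(-2, 0) = -12 - (-70)*(-2)² = -12 - (-70)*4 = -12 - 7*(-40) = -12 + 280 = 268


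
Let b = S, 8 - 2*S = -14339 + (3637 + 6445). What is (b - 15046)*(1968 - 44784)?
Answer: 552904416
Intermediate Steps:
S = 4265/2 (S = 4 - (-14339 + (3637 + 6445))/2 = 4 - (-14339 + 10082)/2 = 4 - ½*(-4257) = 4 + 4257/2 = 4265/2 ≈ 2132.5)
b = 4265/2 ≈ 2132.5
(b - 15046)*(1968 - 44784) = (4265/2 - 15046)*(1968 - 44784) = -25827/2*(-42816) = 552904416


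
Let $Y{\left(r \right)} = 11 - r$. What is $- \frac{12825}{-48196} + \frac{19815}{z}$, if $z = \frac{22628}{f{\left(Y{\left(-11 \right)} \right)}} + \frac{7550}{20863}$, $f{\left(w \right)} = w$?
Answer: $\frac{55548750622305}{2845094608568} \approx 19.524$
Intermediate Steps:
$z = \frac{236127032}{229493}$ ($z = \frac{22628}{11 - -11} + \frac{7550}{20863} = \frac{22628}{11 + 11} + 7550 \cdot \frac{1}{20863} = \frac{22628}{22} + \frac{7550}{20863} = 22628 \cdot \frac{1}{22} + \frac{7550}{20863} = \frac{11314}{11} + \frac{7550}{20863} = \frac{236127032}{229493} \approx 1028.9$)
$- \frac{12825}{-48196} + \frac{19815}{z} = - \frac{12825}{-48196} + \frac{19815}{\frac{236127032}{229493}} = \left(-12825\right) \left(- \frac{1}{48196}\right) + 19815 \cdot \frac{229493}{236127032} = \frac{12825}{48196} + \frac{4547403795}{236127032} = \frac{55548750622305}{2845094608568}$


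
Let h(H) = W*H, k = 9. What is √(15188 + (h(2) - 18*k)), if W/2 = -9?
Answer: √14990 ≈ 122.43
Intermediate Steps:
W = -18 (W = 2*(-9) = -18)
h(H) = -18*H
√(15188 + (h(2) - 18*k)) = √(15188 + (-18*2 - 18*9)) = √(15188 + (-36 - 162)) = √(15188 - 198) = √14990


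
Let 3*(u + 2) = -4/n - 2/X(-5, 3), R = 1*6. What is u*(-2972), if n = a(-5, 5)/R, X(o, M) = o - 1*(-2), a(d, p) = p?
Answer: 451744/45 ≈ 10039.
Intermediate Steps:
X(o, M) = 2 + o (X(o, M) = o + 2 = 2 + o)
R = 6
n = 5/6 ≈ 0.83333
u = -152/45 (u = -2 + (-4/5/6 - 2/(2 - 5))/3 = -2 + (-4*6/5 - 2/(-3))/3 = -2 + (-24/5 - 2*(-1/3))/3 = -2 + (-24/5 + 2/3)/3 = -2 + (1/3)*(-62/15) = -2 - 62/45 = -152/45 ≈ -3.3778)
u*(-2972) = -152/45*(-2972) = 451744/45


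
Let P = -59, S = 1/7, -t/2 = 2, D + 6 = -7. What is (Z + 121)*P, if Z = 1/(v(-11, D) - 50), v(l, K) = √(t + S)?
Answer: -125104603/17527 + 177*I*√21/17527 ≈ -7137.8 + 0.046278*I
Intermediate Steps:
D = -13 (D = -6 - 7 = -13)
t = -4 (t = -2*2 = -4)
S = ⅐ ≈ 0.14286
v(l, K) = 3*I*√21/7 (v(l, K) = √(-4 + ⅐) = √(-27/7) = 3*I*√21/7)
Z = 1/(-50 + 3*I*√21/7) (Z = 1/(3*I*√21/7 - 50) = 1/(-50 + 3*I*√21/7) ≈ -0.019969 - 0.00078437*I)
(Z + 121)*P = ((-350/17527 - 3*I*√21/17527) + 121)*(-59) = (2120417/17527 - 3*I*√21/17527)*(-59) = -125104603/17527 + 177*I*√21/17527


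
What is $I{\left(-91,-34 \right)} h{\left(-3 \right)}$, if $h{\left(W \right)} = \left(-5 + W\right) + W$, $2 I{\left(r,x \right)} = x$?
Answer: $187$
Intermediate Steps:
$I{\left(r,x \right)} = \frac{x}{2}$
$h{\left(W \right)} = -5 + 2 W$
$I{\left(-91,-34 \right)} h{\left(-3 \right)} = \frac{1}{2} \left(-34\right) \left(-5 + 2 \left(-3\right)\right) = - 17 \left(-5 - 6\right) = \left(-17\right) \left(-11\right) = 187$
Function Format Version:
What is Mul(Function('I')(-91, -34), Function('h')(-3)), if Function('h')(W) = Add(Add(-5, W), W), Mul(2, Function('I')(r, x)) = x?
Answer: 187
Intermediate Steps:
Function('I')(r, x) = Mul(Rational(1, 2), x)
Function('h')(W) = Add(-5, Mul(2, W))
Mul(Function('I')(-91, -34), Function('h')(-3)) = Mul(Mul(Rational(1, 2), -34), Add(-5, Mul(2, -3))) = Mul(-17, Add(-5, -6)) = Mul(-17, -11) = 187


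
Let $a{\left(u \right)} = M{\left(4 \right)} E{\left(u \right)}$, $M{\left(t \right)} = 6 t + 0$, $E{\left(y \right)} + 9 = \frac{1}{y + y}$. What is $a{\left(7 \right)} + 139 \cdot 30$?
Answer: $\frac{27690}{7} \approx 3955.7$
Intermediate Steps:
$E{\left(y \right)} = -9 + \frac{1}{2 y}$ ($E{\left(y \right)} = -9 + \frac{1}{y + y} = -9 + \frac{1}{2 y}$)
$M{\left(t \right)} = 6 t$
$a{\left(u \right)} = -216 + \frac{12}{u}$ ($a{\left(u \right)} = 6 \cdot 4 \left(-9 + \frac{1}{2 u}\right) = 24 \left(-9 + \frac{1}{2 u}\right) = -216 + \frac{12}{u}$)
$a{\left(7 \right)} + 139 \cdot 30 = \left(-216 + \frac{12}{7}\right) + 139 \cdot 30 = \left(-216 + 12 \cdot \frac{1}{7}\right) + 4170 = \left(-216 + \frac{12}{7}\right) + 4170 = - \frac{1500}{7} + 4170 = \frac{27690}{7}$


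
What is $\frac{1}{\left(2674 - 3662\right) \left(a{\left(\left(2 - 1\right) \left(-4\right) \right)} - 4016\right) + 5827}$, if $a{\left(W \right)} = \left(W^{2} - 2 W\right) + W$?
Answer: $\frac{1}{3953875} \approx 2.5292 \cdot 10^{-7}$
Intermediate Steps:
$a{\left(W \right)} = W^{2} - W$
$\frac{1}{\left(2674 - 3662\right) \left(a{\left(\left(2 - 1\right) \left(-4\right) \right)} - 4016\right) + 5827} = \frac{1}{\left(2674 - 3662\right) \left(\left(2 - 1\right) \left(-4\right) \left(-1 + \left(2 - 1\right) \left(-4\right)\right) - 4016\right) + 5827} = \frac{1}{- 988 \left(1 \left(-4\right) \left(-1 + 1 \left(-4\right)\right) - 4016\right) + 5827} = \frac{1}{- 988 \left(- 4 \left(-1 - 4\right) - 4016\right) + 5827} = \frac{1}{- 988 \left(\left(-4\right) \left(-5\right) - 4016\right) + 5827} = \frac{1}{- 988 \left(20 - 4016\right) + 5827} = \frac{1}{\left(-988\right) \left(-3996\right) + 5827} = \frac{1}{3948048 + 5827} = \frac{1}{3953875}$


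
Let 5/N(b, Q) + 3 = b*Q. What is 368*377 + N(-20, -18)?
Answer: 49528757/357 ≈ 1.3874e+5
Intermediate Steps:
N(b, Q) = 5/(-3 + Q*b) (N(b, Q) = 5/(-3 + b*Q) = 5/(-3 + Q*b))
368*377 + N(-20, -18) = 368*377 + 5/(-3 - 18*(-20)) = 138736 + 5/(-3 + 360) = 138736 + 5/357 = 49528757/357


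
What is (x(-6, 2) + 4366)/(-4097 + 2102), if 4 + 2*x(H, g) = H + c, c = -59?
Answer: -8663/3990 ≈ -2.1712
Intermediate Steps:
x(H, g) = -63/2 + H/2 (x(H, g) = -2 + (H - 59)/2 = -2 + (-59 + H)/2 = -2 + (-59/2 + H/2) = -63/2 + H/2)
(x(-6, 2) + 4366)/(-4097 + 2102) = ((-63/2 + (1/2)*(-6)) + 4366)/(-4097 + 2102) = ((-63/2 - 3) + 4366)/(-1995) = (-69/2 + 4366)*(-1/1995) = (8663/2)*(-1/1995) = -8663/3990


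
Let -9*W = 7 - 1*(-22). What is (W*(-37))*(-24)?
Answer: -8584/3 ≈ -2861.3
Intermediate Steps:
W = -29/9 (W = -(7 - 1*(-22))/9 = -(7 + 22)/9 = -⅑*29 = -29/9 ≈ -3.2222)
(W*(-37))*(-24) = -29/9*(-37)*(-24) = (1073/9)*(-24) = -8584/3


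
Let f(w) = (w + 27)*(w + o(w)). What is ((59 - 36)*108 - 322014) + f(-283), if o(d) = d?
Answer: -174634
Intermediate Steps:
f(w) = 2*w*(27 + w) (f(w) = (w + 27)*(w + w) = (27 + w)*(2*w) = 2*w*(27 + w))
((59 - 36)*108 - 322014) + f(-283) = ((59 - 36)*108 - 322014) + 2*(-283)*(27 - 283) = (23*108 - 322014) + 2*(-283)*(-256) = (2484 - 322014) + 144896 = -319530 + 144896 = -174634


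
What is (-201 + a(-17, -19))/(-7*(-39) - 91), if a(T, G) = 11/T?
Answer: -1714/1547 ≈ -1.1080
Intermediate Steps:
(-201 + a(-17, -19))/(-7*(-39) - 91) = (-201 + 11/(-17))/(-7*(-39) - 91) = (-201 + 11*(-1/17))/(273 - 91) = (-201 - 11/17)/182 = -3428/17*1/182 = -1714/1547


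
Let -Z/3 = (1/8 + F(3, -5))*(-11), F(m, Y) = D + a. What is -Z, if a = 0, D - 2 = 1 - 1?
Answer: -561/8 ≈ -70.125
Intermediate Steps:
D = 2 (D = 2 + (1 - 1) = 2 + 0 = 2)
F(m, Y) = 2 (F(m, Y) = 2 + 0 = 2)
Z = 561/8 (Z = -3*(1/8 + 2)*(-11) = -3*(⅛ + 2)*(-11) = -51*(-11)/8 = -3*(-187/8) = 561/8 ≈ 70.125)
-Z = -1*561/8 = -561/8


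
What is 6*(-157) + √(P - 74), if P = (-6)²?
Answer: -942 + I*√38 ≈ -942.0 + 6.1644*I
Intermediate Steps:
P = 36
6*(-157) + √(P - 74) = 6*(-157) + √(36 - 74) = -942 + √(-38) = -942 + I*√38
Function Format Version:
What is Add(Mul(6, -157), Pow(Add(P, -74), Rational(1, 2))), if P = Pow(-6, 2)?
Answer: Add(-942, Mul(I, Pow(38, Rational(1, 2)))) ≈ Add(-942.00, Mul(6.1644, I))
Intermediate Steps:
P = 36
Add(Mul(6, -157), Pow(Add(P, -74), Rational(1, 2))) = Add(Mul(6, -157), Pow(Add(36, -74), Rational(1, 2))) = Add(-942, Pow(-38, Rational(1, 2))) = Add(-942, Mul(I, Pow(38, Rational(1, 2))))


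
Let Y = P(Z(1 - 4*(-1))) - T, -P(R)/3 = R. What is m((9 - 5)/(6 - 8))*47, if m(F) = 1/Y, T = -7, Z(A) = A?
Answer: -47/8 ≈ -5.8750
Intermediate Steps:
P(R) = -3*R
Y = -8 (Y = -3*(1 - 4*(-1)) - 1*(-7) = -3*(1 + 4) + 7 = -3*5 + 7 = -15 + 7 = -8)
m(F) = -⅛ (m(F) = 1/(-8) = -⅛)
m((9 - 5)/(6 - 8))*47 = -⅛*47 = -47/8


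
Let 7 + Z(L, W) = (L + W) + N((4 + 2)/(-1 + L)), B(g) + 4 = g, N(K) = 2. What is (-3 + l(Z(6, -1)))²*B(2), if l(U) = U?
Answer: -18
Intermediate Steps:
B(g) = -4 + g
Z(L, W) = -5 + L + W (Z(L, W) = -7 + ((L + W) + 2) = -7 + (2 + L + W) = -5 + L + W)
(-3 + l(Z(6, -1)))²*B(2) = (-3 + (-5 + 6 - 1))²*(-4 + 2) = (-3 + 0)²*(-2) = (-3)²*(-2) = 9*(-2) = -18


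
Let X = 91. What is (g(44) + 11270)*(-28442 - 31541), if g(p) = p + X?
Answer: -684106115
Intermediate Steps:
g(p) = 91 + p (g(p) = p + 91 = 91 + p)
(g(44) + 11270)*(-28442 - 31541) = ((91 + 44) + 11270)*(-28442 - 31541) = (135 + 11270)*(-59983) = 11405*(-59983) = -684106115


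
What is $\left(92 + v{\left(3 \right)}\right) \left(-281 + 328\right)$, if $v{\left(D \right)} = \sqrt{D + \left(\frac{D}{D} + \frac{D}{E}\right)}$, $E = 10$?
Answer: $4324 + \frac{47 \sqrt{430}}{10} \approx 4421.5$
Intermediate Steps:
$v{\left(D \right)} = \sqrt{1 + \frac{11 D}{10}}$ ($v{\left(D \right)} = \sqrt{D + \left(\frac{D}{D} + \frac{D}{10}\right)} = \sqrt{D + \left(1 + D \frac{1}{10}\right)} = \sqrt{D + \left(1 + \frac{D}{10}\right)} = \sqrt{1 + \frac{11 D}{10}}$)
$\left(92 + v{\left(3 \right)}\right) \left(-281 + 328\right) = \left(92 + \frac{\sqrt{100 + 110 \cdot 3}}{10}\right) \left(-281 + 328\right) = \left(92 + \frac{\sqrt{100 + 330}}{10}\right) 47 = \left(92 + \frac{\sqrt{430}}{10}\right) 47 = 4324 + \frac{47 \sqrt{430}}{10}$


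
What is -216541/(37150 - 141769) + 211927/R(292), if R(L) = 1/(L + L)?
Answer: 12948209251333/104619 ≈ 1.2377e+8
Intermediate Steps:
R(L) = 1/(2*L)
-216541/(37150 - 141769) + 211927/R(292) = -216541/(37150 - 141769) + 211927/(((1/2)/292)) = -216541/(-104619) + 211927/(((1/2)*(1/292))) = -216541*(-1/104619) + 211927/(1/584) = 216541/104619 + 211927*584 = 216541/104619 + 123765368 = 12948209251333/104619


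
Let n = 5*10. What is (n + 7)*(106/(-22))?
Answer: -3021/11 ≈ -274.64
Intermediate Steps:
n = 50
(n + 7)*(106/(-22)) = (50 + 7)*(106/(-22)) = 57*(106*(-1/22)) = 57*(-53/11) = -3021/11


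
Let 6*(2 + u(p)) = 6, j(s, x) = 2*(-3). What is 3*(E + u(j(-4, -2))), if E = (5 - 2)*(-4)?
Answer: -39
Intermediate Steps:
j(s, x) = -6
u(p) = -1 (u(p) = -2 + (⅙)*6 = -2 + 1 = -1)
E = -12 (E = 3*(-4) = -12)
3*(E + u(j(-4, -2))) = 3*(-12 - 1) = 3*(-13) = -39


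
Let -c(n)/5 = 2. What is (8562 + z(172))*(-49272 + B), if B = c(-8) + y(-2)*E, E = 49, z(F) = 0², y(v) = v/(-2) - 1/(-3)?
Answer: -421393100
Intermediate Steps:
c(n) = -10 (c(n) = -5*2 = -10)
y(v) = ⅓ - v/2 (y(v) = v*(-½) - 1*(-⅓) = -v/2 + ⅓ = ⅓ - v/2)
z(F) = 0
B = 166/3 (B = -10 + (⅓ - ½*(-2))*49 = -10 + (⅓ + 1)*49 = -10 + (4/3)*49 = -10 + 196/3 = 166/3 ≈ 55.333)
(8562 + z(172))*(-49272 + B) = (8562 + 0)*(-49272 + 166/3) = 8562*(-147650/3) = -421393100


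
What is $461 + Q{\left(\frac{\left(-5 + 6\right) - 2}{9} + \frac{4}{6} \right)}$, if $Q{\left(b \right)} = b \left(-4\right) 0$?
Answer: $461$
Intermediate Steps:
$Q{\left(b \right)} = 0$ ($Q{\left(b \right)} = - 4 b 0 = 0$)
$461 + Q{\left(\frac{\left(-5 + 6\right) - 2}{9} + \frac{4}{6} \right)} = 461 + 0 = 461$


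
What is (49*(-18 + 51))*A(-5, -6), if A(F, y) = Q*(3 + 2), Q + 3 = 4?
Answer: 8085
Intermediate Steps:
Q = 1 (Q = -3 + 4 = 1)
A(F, y) = 5 (A(F, y) = 1*(3 + 2) = 1*5 = 5)
(49*(-18 + 51))*A(-5, -6) = (49*(-18 + 51))*5 = (49*33)*5 = 1617*5 = 8085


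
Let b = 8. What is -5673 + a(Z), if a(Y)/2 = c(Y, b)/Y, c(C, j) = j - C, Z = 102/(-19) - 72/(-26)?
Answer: -1823651/321 ≈ -5681.2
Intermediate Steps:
Z = -642/247 (Z = 102*(-1/19) - 72*(-1/26) = -102/19 + 36/13 = -642/247 ≈ -2.5992)
a(Y) = 2*(8 - Y)/Y (a(Y) = 2*((8 - Y)/Y) = 2*(8 - Y)/Y)
-5673 + a(Z) = -5673 + (-2 + 16/(-642/247)) = -5673 + (-2 + 16*(-247/642)) = -5673 + (-2 - 1976/321) = -5673 - 2618/321 = -1823651/321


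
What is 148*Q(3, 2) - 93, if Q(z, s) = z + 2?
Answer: 647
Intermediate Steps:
Q(z, s) = 2 + z
148*Q(3, 2) - 93 = 148*(2 + 3) - 93 = 148*5 - 93 = 740 - 93 = 647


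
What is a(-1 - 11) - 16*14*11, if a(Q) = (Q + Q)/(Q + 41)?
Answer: -71480/29 ≈ -2464.8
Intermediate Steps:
a(Q) = 2*Q/(41 + Q) (a(Q) = (2*Q)/(41 + Q) = 2*Q/(41 + Q))
a(-1 - 11) - 16*14*11 = 2*(-1 - 11)/(41 + (-1 - 11)) - 16*14*11 = 2*(-12)/(41 - 12) - 224*11 = 2*(-12)/29 - 1*2464 = 2*(-12)*(1/29) - 2464 = -24/29 - 2464 = -71480/29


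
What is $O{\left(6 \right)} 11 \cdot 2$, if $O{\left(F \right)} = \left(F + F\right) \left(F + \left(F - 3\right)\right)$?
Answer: $2376$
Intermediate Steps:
$O{\left(F \right)} = 2 F \left(-3 + 2 F\right)$ ($O{\left(F \right)} = 2 F \left(F + \left(-3 + F\right)\right) = 2 F \left(-3 + 2 F\right)$)
$O{\left(6 \right)} 11 \cdot 2 = 2 \cdot 6 \left(-3 + 2 \cdot 6\right) 11 \cdot 2 = 2 \cdot 6 \left(-3 + 12\right) 11 \cdot 2 = 2 \cdot 6 \cdot 9 \cdot 11 \cdot 2 = 108 \cdot 11 \cdot 2 = 1188 \cdot 2 = 2376$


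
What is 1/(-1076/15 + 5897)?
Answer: 15/87379 ≈ 0.00017167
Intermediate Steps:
1/(-1076/15 + 5897) = 1/(87379/15) = 15/87379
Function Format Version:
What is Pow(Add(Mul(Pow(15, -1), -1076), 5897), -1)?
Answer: Rational(15, 87379) ≈ 0.00017167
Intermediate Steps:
Pow(Add(Mul(Pow(15, -1), -1076), 5897), -1) = Pow(Add(Mul(Rational(1, 15), -1076), 5897), -1) = Pow(Add(Rational(-1076, 15), 5897), -1) = Pow(Rational(87379, 15), -1) = Rational(15, 87379)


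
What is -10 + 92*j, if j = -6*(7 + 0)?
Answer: -3874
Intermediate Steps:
j = -42 (j = -6*7 = -42)
-10 + 92*j = -10 + 92*(-42) = -10 - 3864 = -3874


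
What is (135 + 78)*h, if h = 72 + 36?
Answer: 23004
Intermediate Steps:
h = 108
(135 + 78)*h = (135 + 78)*108 = 213*108 = 23004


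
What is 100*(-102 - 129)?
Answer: -23100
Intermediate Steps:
100*(-102 - 129) = 100*(-231) = -23100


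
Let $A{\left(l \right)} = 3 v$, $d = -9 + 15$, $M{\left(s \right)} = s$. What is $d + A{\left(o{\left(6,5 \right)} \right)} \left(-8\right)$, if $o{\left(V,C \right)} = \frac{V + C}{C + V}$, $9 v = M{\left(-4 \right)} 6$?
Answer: $70$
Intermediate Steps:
$d = 6$
$v = - \frac{8}{3}$ ($v = \frac{\left(-4\right) 6}{9} = \frac{1}{9} \left(-24\right) = - \frac{8}{3} \approx -2.6667$)
$o{\left(V,C \right)} = 1$ ($o{\left(V,C \right)} = \frac{C + V}{C + V} = 1$)
$A{\left(l \right)} = -8$ ($A{\left(l \right)} = 3 \left(- \frac{8}{3}\right) = -8$)
$d + A{\left(o{\left(6,5 \right)} \right)} \left(-8\right) = 6 - -64 = 6 + 64 = 70$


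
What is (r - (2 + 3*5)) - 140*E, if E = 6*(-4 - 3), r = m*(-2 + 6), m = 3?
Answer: 5875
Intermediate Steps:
r = 12 (r = 3*(-2 + 6) = 3*4 = 12)
E = -42 (E = 6*(-7) = -42)
(r - (2 + 3*5)) - 140*E = (12 - (2 + 3*5)) - 140*(-42) = (12 - (2 + 15)) + 5880 = (12 - 1*17) + 5880 = (12 - 17) + 5880 = -5 + 5880 = 5875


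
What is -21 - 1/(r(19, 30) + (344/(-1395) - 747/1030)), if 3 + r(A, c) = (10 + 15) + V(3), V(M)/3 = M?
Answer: -181500423/8629193 ≈ -21.033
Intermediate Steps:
V(M) = 3*M
r(A, c) = 31 (r(A, c) = -3 + ((10 + 15) + 3*3) = -3 + (25 + 9) = -3 + 34 = 31)
-21 - 1/(r(19, 30) + (344/(-1395) - 747/1030)) = -21 - 1/(31 + (344/(-1395) - 747/1030)) = -21 - 1/(31 + (344*(-1/1395) - 747*1/1030)) = -21 - 1/(31 + (-344/1395 - 747/1030)) = -21 - 1/(31 - 279277/287370) = -21 - 1/8629193/287370 = -21 - 1*287370/8629193 = -21 - 287370/8629193 = -181500423/8629193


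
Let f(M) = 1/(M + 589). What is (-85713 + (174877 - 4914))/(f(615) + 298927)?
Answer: 101437000/359908109 ≈ 0.28184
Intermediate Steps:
f(M) = 1/(589 + M)
(-85713 + (174877 - 4914))/(f(615) + 298927) = (-85713 + (174877 - 4914))/(1/(589 + 615) + 298927) = (-85713 + 169963)/(1/1204 + 298927) = 84250/(1/1204 + 298927) = 84250/(359908109/1204) = 84250*(1204/359908109) = 101437000/359908109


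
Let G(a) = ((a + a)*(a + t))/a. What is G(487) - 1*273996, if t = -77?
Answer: -273176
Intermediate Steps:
G(a) = -154 + 2*a (G(a) = ((a + a)*(a - 77))/a = ((2*a)*(-77 + a))/a = (2*a*(-77 + a))/a = -154 + 2*a)
G(487) - 1*273996 = (-154 + 2*487) - 1*273996 = (-154 + 974) - 273996 = 820 - 273996 = -273176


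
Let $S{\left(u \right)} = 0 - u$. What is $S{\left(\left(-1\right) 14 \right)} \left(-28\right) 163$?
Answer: $-63896$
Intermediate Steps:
$S{\left(u \right)} = - u$
$S{\left(\left(-1\right) 14 \right)} \left(-28\right) 163 = - \left(-1\right) 14 \left(-28\right) 163 = \left(-1\right) \left(-14\right) \left(-28\right) 163 = 14 \left(-28\right) 163 = \left(-392\right) 163 = -63896$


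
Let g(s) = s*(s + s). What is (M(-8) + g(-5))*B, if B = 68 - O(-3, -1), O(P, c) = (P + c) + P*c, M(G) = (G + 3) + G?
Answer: 2553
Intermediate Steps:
M(G) = 3 + 2*G (M(G) = (3 + G) + G = 3 + 2*G)
g(s) = 2*s² (g(s) = s*(2*s) = 2*s²)
O(P, c) = P + c + P*c
B = 69 (B = 68 - (-3 - 1 - 3*(-1)) = 68 - (-3 - 1 + 3) = 68 - 1*(-1) = 68 + 1 = 69)
(M(-8) + g(-5))*B = ((3 + 2*(-8)) + 2*(-5)²)*69 = ((3 - 16) + 2*25)*69 = (-13 + 50)*69 = 37*69 = 2553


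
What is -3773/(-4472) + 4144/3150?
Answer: 2172637/1006200 ≈ 2.1592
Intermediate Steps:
-3773/(-4472) + 4144/3150 = -3773*(-1/4472) + 4144*(1/3150) = 3773/4472 + 296/225 = 2172637/1006200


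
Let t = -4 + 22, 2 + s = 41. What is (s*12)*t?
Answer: 8424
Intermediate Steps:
s = 39 (s = -2 + 41 = 39)
t = 18
(s*12)*t = (39*12)*18 = 468*18 = 8424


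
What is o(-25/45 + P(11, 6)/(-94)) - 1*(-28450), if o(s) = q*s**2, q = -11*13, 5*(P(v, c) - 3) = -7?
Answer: 127053538747/4473225 ≈ 28403.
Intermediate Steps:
P(v, c) = 8/5 (P(v, c) = 3 + (1/5)*(-7) = 3 - 7/5 = 8/5)
q = -143
o(s) = -143*s**2
o(-25/45 + P(11, 6)/(-94)) - 1*(-28450) = -143*(-25/45 + (8/5)/(-94))**2 - 1*(-28450) = -143*(-25*1/45 + (8/5)*(-1/94))**2 + 28450 = -143*(-5/9 - 4/235)**2 + 28450 = -143*(-1211/2115)**2 + 28450 = -143*1466521/4473225 + 28450 = -209712503/4473225 + 28450 = 127053538747/4473225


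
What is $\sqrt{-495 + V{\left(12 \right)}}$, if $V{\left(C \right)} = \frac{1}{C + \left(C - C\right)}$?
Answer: $\frac{i \sqrt{17817}}{6} \approx 22.247 i$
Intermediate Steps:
$V{\left(C \right)} = \frac{1}{C}$ ($V{\left(C \right)} = \frac{1}{C + 0} = \frac{1}{C}$)
$\sqrt{-495 + V{\left(12 \right)}} = \sqrt{-495 + \frac{1}{12}} = \sqrt{- \frac{5939}{12}} = \frac{i \sqrt{17817}}{6}$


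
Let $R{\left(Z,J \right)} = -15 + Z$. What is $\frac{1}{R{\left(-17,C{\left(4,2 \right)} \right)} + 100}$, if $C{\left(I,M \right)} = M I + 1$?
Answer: $\frac{1}{68} \approx 0.014706$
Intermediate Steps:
$C{\left(I,M \right)} = 1 + I M$ ($C{\left(I,M \right)} = I M + 1 = 1 + I M$)
$\frac{1}{R{\left(-17,C{\left(4,2 \right)} \right)} + 100} = \frac{1}{\left(-15 - 17\right) + 100} = \frac{1}{-32 + 100} = \frac{1}{68}$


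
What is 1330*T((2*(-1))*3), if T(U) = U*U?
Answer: 47880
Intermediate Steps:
T(U) = U²
1330*T((2*(-1))*3) = 1330*((2*(-1))*3)² = 1330*(-2*3)² = 1330*(-6)² = 1330*36 = 47880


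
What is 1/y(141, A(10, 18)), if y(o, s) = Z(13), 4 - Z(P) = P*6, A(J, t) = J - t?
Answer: -1/74 ≈ -0.013514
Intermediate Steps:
Z(P) = 4 - 6*P (Z(P) = 4 - P*6 = 4 - 6*P)
y(o, s) = -74 (y(o, s) = 4 - 6*13 = 4 - 78 = -74)
1/y(141, A(10, 18)) = 1/(-74) = -1/74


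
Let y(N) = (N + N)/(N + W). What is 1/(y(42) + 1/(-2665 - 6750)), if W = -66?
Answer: -18830/65907 ≈ -0.28571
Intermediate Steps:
y(N) = 2*N/(-66 + N) (y(N) = (N + N)/(N - 66) = (2*N)/(-66 + N) = 2*N/(-66 + N))
1/(y(42) + 1/(-2665 - 6750)) = 1/(2*42/(-66 + 42) + 1/(-2665 - 6750)) = 1/(2*42/(-24) + 1/(-9415)) = 1/(2*42*(-1/24) - 1/9415) = 1/(-7/2 - 1/9415) = 1/(-65907/18830) = -18830/65907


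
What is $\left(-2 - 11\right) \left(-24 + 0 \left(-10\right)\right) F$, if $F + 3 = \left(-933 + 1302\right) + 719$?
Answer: $338520$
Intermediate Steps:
$F = 1085$ ($F = -3 + \left(\left(-933 + 1302\right) + 719\right) = -3 + \left(369 + 719\right) = -3 + 1088 = 1085$)
$\left(-2 - 11\right) \left(-24 + 0 \left(-10\right)\right) F = \left(-2 - 11\right) \left(-24 + 0 \left(-10\right)\right) 1085 = - 13 \left(-24 + 0\right) 1085 = \left(-13\right) \left(-24\right) 1085 = 312 \cdot 1085 = 338520$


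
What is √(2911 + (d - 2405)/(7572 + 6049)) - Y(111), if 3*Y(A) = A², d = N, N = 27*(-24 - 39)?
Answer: -4107 + 5*√21601067165/13621 ≈ -4053.1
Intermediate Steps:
N = -1701 (N = 27*(-63) = -1701)
d = -1701
Y(A) = A²/3
√(2911 + (d - 2405)/(7572 + 6049)) - Y(111) = √(2911 + (-1701 - 2405)/(7572 + 6049)) - 111²/3 = √(2911 - 4106/13621) - 12321/3 = √(2911 - 4106*1/13621) - 1*4107 = √(2911 - 4106/13621) - 4107 = √(39646625/13621) - 4107 = 5*√21601067165/13621 - 4107 = -4107 + 5*√21601067165/13621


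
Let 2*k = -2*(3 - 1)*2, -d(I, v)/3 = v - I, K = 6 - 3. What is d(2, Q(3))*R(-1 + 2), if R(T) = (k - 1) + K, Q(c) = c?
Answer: 6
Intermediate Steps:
K = 3
d(I, v) = -3*v + 3*I (d(I, v) = -3*(v - I) = -3*v + 3*I)
k = -4 (k = (-2*(3 - 1)*2)/2 = (-4*2)/2 = (-2*4)/2 = (½)*(-8) = -4)
R(T) = -2 (R(T) = (-4 - 1) + 3 = -5 + 3 = -2)
d(2, Q(3))*R(-1 + 2) = (-3*3 + 3*2)*(-2) = (-9 + 6)*(-2) = -3*(-2) = 6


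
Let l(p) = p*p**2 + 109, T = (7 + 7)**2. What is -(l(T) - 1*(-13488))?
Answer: -7543133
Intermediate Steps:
T = 196 (T = 14**2 = 196)
l(p) = 109 + p**3 (l(p) = p**3 + 109 = 109 + p**3)
-(l(T) - 1*(-13488)) = -((109 + 196**3) - 1*(-13488)) = -((109 + 7529536) + 13488) = -(7529645 + 13488) = -1*7543133 = -7543133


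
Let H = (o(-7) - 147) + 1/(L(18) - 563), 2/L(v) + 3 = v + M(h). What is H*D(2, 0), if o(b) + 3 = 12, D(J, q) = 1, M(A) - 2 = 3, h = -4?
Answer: -776812/5629 ≈ -138.00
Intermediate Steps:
M(A) = 5 (M(A) = 2 + 3 = 5)
o(b) = 9 (o(b) = -3 + 12 = 9)
L(v) = 2/(2 + v) (L(v) = 2/(-3 + (v + 5)) = 2/(-3 + (5 + v)) = 2/(2 + v))
H = -776812/5629 (H = (9 - 147) + 1/(2/(2 + 18) - 563) = -138 + 1/(2/20 - 563) = -138 + 1/(2*(1/20) - 563) = -138 + 1/(⅒ - 563) = -138 + 1/(-5629/10) = -138 - 10/5629 = -776812/5629 ≈ -138.00)
H*D(2, 0) = -776812/5629*1 = -776812/5629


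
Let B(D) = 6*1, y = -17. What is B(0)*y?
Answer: -102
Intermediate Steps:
B(D) = 6
B(0)*y = 6*(-17) = -102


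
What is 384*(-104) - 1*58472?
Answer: -98408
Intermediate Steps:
384*(-104) - 1*58472 = -39936 - 58472 = -98408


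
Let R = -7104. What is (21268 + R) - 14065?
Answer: 99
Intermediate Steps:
(21268 + R) - 14065 = (21268 - 7104) - 14065 = 14164 - 14065 = 99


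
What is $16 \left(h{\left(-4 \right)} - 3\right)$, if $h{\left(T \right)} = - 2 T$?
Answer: $80$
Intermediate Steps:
$16 \left(h{\left(-4 \right)} - 3\right) = 16 \left(\left(-2\right) \left(-4\right) - 3\right) = 16 \left(8 - 3\right) = 16 \cdot 5 = 80$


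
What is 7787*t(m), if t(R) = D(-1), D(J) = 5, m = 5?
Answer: 38935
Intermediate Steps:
t(R) = 5
7787*t(m) = 7787*5 = 38935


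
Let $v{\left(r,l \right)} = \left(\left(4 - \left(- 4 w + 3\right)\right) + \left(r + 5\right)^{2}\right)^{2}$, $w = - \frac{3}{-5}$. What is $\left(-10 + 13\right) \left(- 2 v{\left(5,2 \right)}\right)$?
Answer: $- \frac{1603734}{25} \approx -64149.0$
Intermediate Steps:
$w = \frac{3}{5}$ ($w = \left(-3\right) \left(- \frac{1}{5}\right) = \frac{3}{5} \approx 0.6$)
$v{\left(r,l \right)} = \left(\frac{17}{5} + \left(5 + r\right)^{2}\right)^{2}$ ($v{\left(r,l \right)} = \left(\left(4 - \left(\left(-4\right) \frac{3}{5} + 3\right)\right) + \left(r + 5\right)^{2}\right)^{2} = \left(\left(4 - \left(- \frac{12}{5} + 3\right)\right) + \left(5 + r\right)^{2}\right)^{2} = \left(\left(4 - \frac{3}{5}\right) + \left(5 + r\right)^{2}\right)^{2} = \left(\frac{17}{5} + \left(5 + r\right)^{2}\right)^{2}$)
$\left(-10 + 13\right) \left(- 2 v{\left(5,2 \right)}\right) = \left(-10 + 13\right) \left(- 2 \frac{\left(17 + 5 \left(5 + 5\right)^{2}\right)^{2}}{25}\right) = 3 \left(- 2 \frac{\left(17 + 5 \cdot 10^{2}\right)^{2}}{25}\right) = 3 \left(- 2 \frac{\left(17 + 5 \cdot 100\right)^{2}}{25}\right) = 3 \left(- 2 \frac{\left(17 + 500\right)^{2}}{25}\right) = 3 \left(- 2 \frac{517^{2}}{25}\right) = 3 \left(- 2 \cdot \frac{1}{25} \cdot 267289\right) = 3 \left(\left(-2\right) \frac{267289}{25}\right) = 3 \left(- \frac{534578}{25}\right) = - \frac{1603734}{25}$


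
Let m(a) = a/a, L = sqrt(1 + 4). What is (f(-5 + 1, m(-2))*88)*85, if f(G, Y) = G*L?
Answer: -29920*sqrt(5) ≈ -66903.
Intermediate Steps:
L = sqrt(5) ≈ 2.2361
m(a) = 1
f(G, Y) = G*sqrt(5)
(f(-5 + 1, m(-2))*88)*85 = (((-5 + 1)*sqrt(5))*88)*85 = (-4*sqrt(5)*88)*85 = -352*sqrt(5)*85 = -29920*sqrt(5)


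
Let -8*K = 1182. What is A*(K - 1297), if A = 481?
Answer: -2779699/4 ≈ -6.9493e+5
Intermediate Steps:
K = -591/4 (K = -1/8*1182 = -591/4 ≈ -147.75)
A*(K - 1297) = 481*(-591/4 - 1297) = 481*(-5779/4) = -2779699/4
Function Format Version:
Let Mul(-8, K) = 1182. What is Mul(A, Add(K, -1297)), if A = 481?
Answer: Rational(-2779699, 4) ≈ -6.9493e+5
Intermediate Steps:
K = Rational(-591, 4) (K = Mul(Rational(-1, 8), 1182) = Rational(-591, 4) ≈ -147.75)
Mul(A, Add(K, -1297)) = Mul(481, Add(Rational(-591, 4), -1297)) = Mul(481, Rational(-5779, 4)) = Rational(-2779699, 4)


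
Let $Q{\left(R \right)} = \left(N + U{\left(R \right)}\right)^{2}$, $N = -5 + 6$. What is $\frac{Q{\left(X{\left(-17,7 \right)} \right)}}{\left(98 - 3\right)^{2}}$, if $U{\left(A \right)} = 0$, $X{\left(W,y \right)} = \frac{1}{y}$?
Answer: $\frac{1}{9025} \approx 0.0001108$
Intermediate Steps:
$N = 1$
$Q{\left(R \right)} = 1$ ($Q{\left(R \right)} = \left(1 + 0\right)^{2} = 1^{2} = 1$)
$\frac{Q{\left(X{\left(-17,7 \right)} \right)}}{\left(98 - 3\right)^{2}} = 1 \frac{1}{\left(98 - 3\right)^{2}} = 1 \frac{1}{95^{2}} = 1 \cdot \frac{1}{9025} = \frac{1}{9025}$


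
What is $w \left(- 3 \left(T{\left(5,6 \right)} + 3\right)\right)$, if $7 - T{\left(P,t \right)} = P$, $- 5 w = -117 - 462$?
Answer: $-1737$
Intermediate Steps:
$w = \frac{579}{5}$ ($w = - \frac{-117 - 462}{5} = \left(- \frac{1}{5}\right) \left(-579\right) = \frac{579}{5} \approx 115.8$)
$T{\left(P,t \right)} = 7 - P$
$w \left(- 3 \left(T{\left(5,6 \right)} + 3\right)\right) = \frac{579 \left(- 3 \left(\left(7 - 5\right) + 3\right)\right)}{5} = \frac{579 \left(- 3 \left(2 + 3\right)\right)}{5} = \frac{579 \left(\left(-3\right) 5\right)}{5} = \frac{579}{5} \left(-15\right) = -1737$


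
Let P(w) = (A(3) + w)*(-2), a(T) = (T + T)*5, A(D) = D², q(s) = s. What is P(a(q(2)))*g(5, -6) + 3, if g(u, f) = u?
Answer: -287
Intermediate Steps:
a(T) = 10*T (a(T) = (2*T)*5 = 10*T)
P(w) = -18 - 2*w (P(w) = (3² + w)*(-2) = (9 + w)*(-2) = -18 - 2*w)
P(a(q(2)))*g(5, -6) + 3 = (-18 - 20*2)*5 + 3 = (-18 - 2*20)*5 + 3 = (-18 - 40)*5 + 3 = -58*5 + 3 = -290 + 3 = -287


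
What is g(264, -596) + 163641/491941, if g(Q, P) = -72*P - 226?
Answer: 20999157167/491941 ≈ 42686.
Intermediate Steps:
g(Q, P) = -226 - 72*P
g(264, -596) + 163641/491941 = (-226 - 72*(-596)) + 163641/491941 = (-226 + 42912) + 163641*(1/491941) = 42686 + 163641/491941 = 20999157167/491941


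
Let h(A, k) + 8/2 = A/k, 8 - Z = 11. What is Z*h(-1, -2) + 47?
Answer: 115/2 ≈ 57.500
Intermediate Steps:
Z = -3 (Z = 8 - 1*11 = 8 - 11 = -3)
h(A, k) = -4 + A/k
Z*h(-1, -2) + 47 = -3*(-4 - 1/(-2)) + 47 = -3*(-4 - 1*(-½)) + 47 = -3*(-4 + ½) + 47 = -3*(-7/2) + 47 = 21/2 + 47 = 115/2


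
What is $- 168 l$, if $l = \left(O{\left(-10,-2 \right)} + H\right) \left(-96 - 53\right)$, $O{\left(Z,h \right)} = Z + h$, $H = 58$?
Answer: $1151472$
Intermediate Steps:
$l = -6854$ ($l = \left(\left(-10 - 2\right) + 58\right) \left(-96 - 53\right) = \left(-12 + 58\right) \left(-149\right) = 46 \left(-149\right) = -6854$)
$- 168 l = \left(-168\right) \left(-6854\right) = 1151472$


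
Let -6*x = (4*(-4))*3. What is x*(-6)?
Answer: -48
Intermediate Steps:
x = 8 (x = -4*(-4)*3/6 = -(-8)*3/3 = -1/6*(-48) = 8)
x*(-6) = 8*(-6) = -48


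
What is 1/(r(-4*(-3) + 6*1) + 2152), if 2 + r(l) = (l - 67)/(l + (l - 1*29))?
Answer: 1/2143 ≈ 0.00046664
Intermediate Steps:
r(l) = -2 + (-67 + l)/(-29 + 2*l) (r(l) = -2 + (l - 67)/(l + (l - 1*29)) = -2 + (-67 + l)/(l + (l - 29)) = -2 + (-67 + l)/(l + (-29 + l)) = -2 + (-67 + l)/(-29 + 2*l))
1/(r(-4*(-3) + 6*1) + 2152) = 1/(3*(-3 - (-4*(-3) + 6*1))/(-29 + 2*(-4*(-3) + 6*1)) + 2152) = 1/(3*(-3 - (12 + 6))/(-29 + 2*(12 + 6)) + 2152) = 1/(3*(-3 - 1*18)/(-29 + 2*18) + 2152) = 1/(3*(-3 - 18)/(-29 + 36) + 2152) = 1/(3*(-21)/7 + 2152) = 1/(3*(⅐)*(-21) + 2152) = 1/(-9 + 2152) = 1/2143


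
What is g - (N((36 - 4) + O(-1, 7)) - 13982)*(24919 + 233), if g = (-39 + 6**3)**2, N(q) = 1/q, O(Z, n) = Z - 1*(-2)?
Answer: 3868764139/11 ≈ 3.5171e+8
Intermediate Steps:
O(Z, n) = 2 + Z (O(Z, n) = Z + 2 = 2 + Z)
g = 31329 (g = (-39 + 216)**2 = 177**2 = 31329)
g - (N((36 - 4) + O(-1, 7)) - 13982)*(24919 + 233) = 31329 - (1/((36 - 4) + (2 - 1)) - 13982)*(24919 + 233) = 31329 - (1/(32 + 1) - 13982)*25152 = 31329 - (1/33 - 13982)*25152 = 31329 - (-461405)*25152/33 = 31329 - 1*(-3868419520/11) = 31329 + 3868419520/11 = 3868764139/11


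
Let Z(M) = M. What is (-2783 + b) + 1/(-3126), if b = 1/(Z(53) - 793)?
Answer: -3218875393/1156620 ≈ -2783.0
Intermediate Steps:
b = -1/740 (b = 1/(53 - 793) = 1/(-740) = -1/740 ≈ -0.0013514)
(-2783 + b) + 1/(-3126) = (-2783 - 1/740) + 1/(-3126) = -2059421/740 - 1/3126 = -3218875393/1156620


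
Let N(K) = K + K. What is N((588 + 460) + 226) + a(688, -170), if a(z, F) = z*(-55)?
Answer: -35292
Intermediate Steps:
a(z, F) = -55*z
N(K) = 2*K
N((588 + 460) + 226) + a(688, -170) = 2*((588 + 460) + 226) - 55*688 = 2*(1048 + 226) - 37840 = 2*1274 - 37840 = 2548 - 37840 = -35292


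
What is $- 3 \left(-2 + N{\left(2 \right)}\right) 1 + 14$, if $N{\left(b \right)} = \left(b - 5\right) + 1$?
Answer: $26$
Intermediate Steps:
$N{\left(b \right)} = -4 + b$ ($N{\left(b \right)} = \left(-5 + b\right) + 1 = -4 + b$)
$- 3 \left(-2 + N{\left(2 \right)}\right) 1 + 14 = - 3 \left(-2 + \left(-4 + 2\right)\right) 1 + 14 = - 3 \left(-2 - 2\right) 1 + 14 = - 3 \left(\left(-4\right) 1\right) + 14 = \left(-3\right) \left(-4\right) + 14 = 12 + 14 = 26$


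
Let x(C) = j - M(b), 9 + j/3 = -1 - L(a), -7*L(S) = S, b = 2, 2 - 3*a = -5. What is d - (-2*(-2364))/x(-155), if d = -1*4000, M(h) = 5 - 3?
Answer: -119272/31 ≈ -3847.5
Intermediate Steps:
a = 7/3 (a = ⅔ - ⅓*(-5) = ⅔ + 5/3 = 7/3 ≈ 2.3333)
L(S) = -S/7
M(h) = 2
j = -29 (j = -27 + 3*(-1 - (-1)*7/(7*3)) = -27 + 3*(-1 - 1*(-⅓)) = -27 + 3*(-1 + ⅓) = -27 + 3*(-⅔) = -27 - 2 = -29)
d = -4000
x(C) = -31 (x(C) = -29 - 1*2 = -29 - 2 = -31)
d - (-2*(-2364))/x(-155) = -4000 - (-2*(-2364))/(-31) = -4000 - 4728*(-1)/31 = -4000 - 1*(-4728/31) = -4000 + 4728/31 = -119272/31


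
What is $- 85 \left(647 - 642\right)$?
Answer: $-425$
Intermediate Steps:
$- 85 \left(647 - 642\right) = \left(-85\right) 5 = -425$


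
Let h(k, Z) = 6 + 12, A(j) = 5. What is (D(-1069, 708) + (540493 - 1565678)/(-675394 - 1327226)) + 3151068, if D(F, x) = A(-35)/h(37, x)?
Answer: 3786236027777/1201572 ≈ 3.1511e+6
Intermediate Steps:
h(k, Z) = 18
D(F, x) = 5/18
(D(-1069, 708) + (540493 - 1565678)/(-675394 - 1327226)) + 3151068 = (5/18 + (540493 - 1565678)/(-675394 - 1327226)) + 3151068 = (5/18 - 1025185/(-2002620)) + 3151068 = (5/18 - 1025185*(-1/2002620)) + 3151068 = (5/18 + 205037/400524) + 3151068 = 948881/1201572 + 3151068 = 3786236027777/1201572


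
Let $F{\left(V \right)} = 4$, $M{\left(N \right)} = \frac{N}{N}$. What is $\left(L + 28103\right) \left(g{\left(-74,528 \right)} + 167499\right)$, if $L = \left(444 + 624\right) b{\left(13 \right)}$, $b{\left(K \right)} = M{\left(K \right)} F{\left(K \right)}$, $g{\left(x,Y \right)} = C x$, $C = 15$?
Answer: $5386843875$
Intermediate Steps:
$M{\left(N \right)} = 1$
$g{\left(x,Y \right)} = 15 x$
$b{\left(K \right)} = 4$ ($b{\left(K \right)} = 1 \cdot 4 = 4$)
$L = 4272$ ($L = \left(444 + 624\right) 4 = 1068 \cdot 4 = 4272$)
$\left(L + 28103\right) \left(g{\left(-74,528 \right)} + 167499\right) = \left(4272 + 28103\right) \left(15 \left(-74\right) + 167499\right) = 32375 \left(-1110 + 167499\right) = 32375 \cdot 166389 = 5386843875$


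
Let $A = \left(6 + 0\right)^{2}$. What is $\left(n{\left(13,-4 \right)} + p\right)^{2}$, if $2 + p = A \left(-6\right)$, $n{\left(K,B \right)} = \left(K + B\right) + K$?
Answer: $38416$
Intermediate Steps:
$A = 36$ ($A = 6^{2} = 36$)
$n{\left(K,B \right)} = B + 2 K$ ($n{\left(K,B \right)} = \left(B + K\right) + K = B + 2 K$)
$p = -218$ ($p = -2 + 36 \left(-6\right) = -2 - 216 = -218$)
$\left(n{\left(13,-4 \right)} + p\right)^{2} = \left(\left(-4 + 2 \cdot 13\right) - 218\right)^{2} = \left(\left(-4 + 26\right) - 218\right)^{2} = \left(22 - 218\right)^{2} = \left(-196\right)^{2} = 38416$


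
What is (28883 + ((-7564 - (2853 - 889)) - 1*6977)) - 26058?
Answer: -13680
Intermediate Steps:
(28883 + ((-7564 - (2853 - 889)) - 1*6977)) - 26058 = (28883 + ((-7564 - 1*1964) - 6977)) - 26058 = (28883 + ((-7564 - 1964) - 6977)) - 26058 = (28883 + (-9528 - 6977)) - 26058 = (28883 - 16505) - 26058 = 12378 - 26058 = -13680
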